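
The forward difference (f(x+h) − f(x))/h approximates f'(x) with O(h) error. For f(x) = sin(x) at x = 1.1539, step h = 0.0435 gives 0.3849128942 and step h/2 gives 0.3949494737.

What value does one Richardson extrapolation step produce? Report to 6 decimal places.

0.404986

Method order is 1; weight 2^1 = 2.
Numerator 2*A(h/2) − A(h) = 2*0.3949494737 − 0.3849128942 = 0.4049860532
(2*0.3949494737 − 0.3849128942)/(2 − 1) = 0.4049860532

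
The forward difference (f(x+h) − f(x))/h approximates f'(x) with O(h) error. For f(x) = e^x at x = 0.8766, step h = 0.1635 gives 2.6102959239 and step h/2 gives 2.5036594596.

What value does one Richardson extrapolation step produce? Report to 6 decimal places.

2.397023

The method has order 1: 2^1 = 2.
2×2.5036594596 = 5.0073189192; subtract 2.6102959239 → 2.3970229953
Denominator 2 − 1 = 1.
R = 2.3970229953/1 = 2.3970229953
Correction |R − A(h/2)| = 1.066e-01; gap |A(h/2) − A(h)| = 1.066e-01.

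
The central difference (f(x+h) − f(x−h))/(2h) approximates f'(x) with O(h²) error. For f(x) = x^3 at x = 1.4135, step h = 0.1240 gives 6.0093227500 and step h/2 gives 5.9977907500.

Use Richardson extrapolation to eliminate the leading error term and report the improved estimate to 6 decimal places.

5.993947

r = 2, so 2^r = 4.
Top: 4(5.9977907500) − (6.0093227500) = 17.9818402500
Divide by 2^2 − 1 = 3.
So the Richardson estimate is 5.9939467500.
Shift from A(h/2): −0.0038440000.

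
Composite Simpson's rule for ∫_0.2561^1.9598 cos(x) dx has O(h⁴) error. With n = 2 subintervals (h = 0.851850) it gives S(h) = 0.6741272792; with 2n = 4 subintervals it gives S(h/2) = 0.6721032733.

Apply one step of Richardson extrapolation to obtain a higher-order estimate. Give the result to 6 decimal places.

0.671968

Method order is 4; weight 2^4 = 16.
Top: 16(0.6721032733) − (0.6741272792) = 10.0795250936
Denominator 16 − 1 = 15.
(16*0.6721032733 − 0.6741272792)/(16 − 1) = 0.6719683396
Gap between inputs: 2.024e-03; correction applied: −0.0001349337.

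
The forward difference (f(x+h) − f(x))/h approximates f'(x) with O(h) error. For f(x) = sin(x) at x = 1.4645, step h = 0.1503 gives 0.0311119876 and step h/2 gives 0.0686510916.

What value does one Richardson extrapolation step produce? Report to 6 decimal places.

0.106190

Method order is 1; weight 2^1 = 2.
Numerator 2*A(h/2) − A(h) = 2*0.0686510916 − 0.0311119876 = 0.1061901956
Divide by 2^1 − 1 = 1.
R = 0.1061901956/1 = 0.1061901956
Gap between inputs: 3.754e-02; correction applied: +0.0375391040.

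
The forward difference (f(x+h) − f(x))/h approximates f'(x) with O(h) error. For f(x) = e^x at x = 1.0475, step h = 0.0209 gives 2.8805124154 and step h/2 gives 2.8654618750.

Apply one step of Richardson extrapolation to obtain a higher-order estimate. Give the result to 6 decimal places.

2.850411

r = 1: numerator weight 2, denominator 1.
A(h/2) − A(h) = 2.8654618750 − 2.8805124154 = -0.0150505404
Divide by 2^1 − 1 = 1: (-0.0150505404)/1 = -0.0150505404
R = A(h/2) + (A(h/2) − A(h))/1 = 2.8654618750 − 0.0150505404 = 2.8504113346
Gap between inputs: 1.505e-02; correction applied: −0.0150505404.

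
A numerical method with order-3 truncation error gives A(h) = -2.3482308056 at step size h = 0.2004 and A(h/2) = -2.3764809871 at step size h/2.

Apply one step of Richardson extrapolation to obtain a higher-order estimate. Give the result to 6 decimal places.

Order 3 gives 2^r = 8 and 2^r − 1 = 7.
2^3×A(h/2) = -19.0118478968; minus A(h) gives -16.6636170912.
(-16.6636170912) ÷ 7 = -2.3805167273

-2.380517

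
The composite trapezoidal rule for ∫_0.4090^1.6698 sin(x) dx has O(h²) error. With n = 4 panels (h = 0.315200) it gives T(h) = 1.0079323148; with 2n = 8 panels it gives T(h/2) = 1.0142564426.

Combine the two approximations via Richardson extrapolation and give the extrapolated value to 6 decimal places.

Leading term ∝ h^2; use weight 4 = 2^2.
2^2*A(h/2) = 4.0570257704; minus A(h) gives 3.0490934556.
(4*1.0142564426 − 1.0079323148)/(4 − 1) = 1.0163644852

1.016364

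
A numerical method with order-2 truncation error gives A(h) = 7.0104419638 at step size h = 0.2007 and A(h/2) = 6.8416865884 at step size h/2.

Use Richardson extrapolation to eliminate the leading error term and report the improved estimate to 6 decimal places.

6.785435

The method has order 2: 2^2 = 4.
4 × 6.8416865884 = 27.3667463536; subtract 7.0104419638 → 20.3563043898
Divide by 2^2 − 1 = 3.
Extrapolated: 20.3563043898 / 3 = 6.7854347966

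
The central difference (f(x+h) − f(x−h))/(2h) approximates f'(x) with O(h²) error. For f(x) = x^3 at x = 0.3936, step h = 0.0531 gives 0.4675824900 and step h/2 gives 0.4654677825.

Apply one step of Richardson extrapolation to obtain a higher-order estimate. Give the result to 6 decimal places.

0.464763

Method order is 2; weight 2^2 = 4.
4 × 0.4654677825 − 0.4675824900 = 1.3942886400
Divide by 2^2 − 1 = 3.
1.3942886400 ÷ 3 = 0.4647628800
Shift from A(h/2): −0.0007049025.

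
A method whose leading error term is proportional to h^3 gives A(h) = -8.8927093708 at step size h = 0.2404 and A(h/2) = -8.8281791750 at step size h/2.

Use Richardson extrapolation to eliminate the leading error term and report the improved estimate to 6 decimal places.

-8.818961

Error is O(h^3); halving h shrinks it by 2^3 = 8.
8·(-8.8281791750) − (-8.8927093708) = -61.7327240292
Divide by 2^3 − 1 = 7.
Result: -8.8189605756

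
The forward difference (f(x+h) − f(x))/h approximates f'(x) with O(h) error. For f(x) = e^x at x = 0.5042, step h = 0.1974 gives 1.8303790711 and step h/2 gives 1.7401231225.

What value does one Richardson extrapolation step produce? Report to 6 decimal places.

r = 1, so 2^r = 2.
Numerator 2×A(h/2) − A(h) = 2×1.7401231225 − 1.8303790711 = 1.6498671739
1.6498671739 ÷ 1 = 1.6498671739

1.649867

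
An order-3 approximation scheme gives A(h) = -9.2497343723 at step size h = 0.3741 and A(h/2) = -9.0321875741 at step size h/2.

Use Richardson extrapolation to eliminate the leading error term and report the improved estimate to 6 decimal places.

Error is O(h^3); halving h shrinks it by 2^3 = 8.
8 × (-9.0321875741) − (-9.2497343723) = -63.0077662205
Divide by 2^3 − 1 = 7.
(-63.0077662205) ÷ 7 = -9.0011094601
Correction |R − A(h/2)| = 3.108e-02; gap |A(h/2) − A(h)| = 2.175e-01.

-9.001109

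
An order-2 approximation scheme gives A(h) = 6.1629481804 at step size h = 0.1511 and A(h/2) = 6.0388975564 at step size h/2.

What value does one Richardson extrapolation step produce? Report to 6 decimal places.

With r = 2 the leading error scales as h^2, so the weight is 2^2 = 4.
4·6.0388975564 = 24.1555902256; subtract 6.1629481804 → 17.9926420452
17.9926420452 ÷ 3 = 5.9975473484
Gap between inputs: 1.241e-01; correction applied: −0.0413502080.

5.997547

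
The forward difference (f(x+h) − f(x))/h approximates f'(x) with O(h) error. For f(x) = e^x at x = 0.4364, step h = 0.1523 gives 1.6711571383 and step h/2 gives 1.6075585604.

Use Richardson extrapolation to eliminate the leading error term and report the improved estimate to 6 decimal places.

1.543960

Order 1 gives 2^r = 2 and 2^r − 1 = 1.
Numerator 2 × A(h/2) − A(h) = 2 × 1.6075585604 − 1.6711571383 = 1.5439599825
Extrapolated: 1.5439599825 / 1 = 1.5439599825
Shift from A(h/2): −0.0635985779.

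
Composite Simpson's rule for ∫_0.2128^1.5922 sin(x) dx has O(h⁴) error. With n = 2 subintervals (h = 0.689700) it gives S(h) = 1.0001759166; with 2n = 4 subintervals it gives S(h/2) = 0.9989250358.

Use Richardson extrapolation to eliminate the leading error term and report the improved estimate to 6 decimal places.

0.998842

With r = 4 the leading error scales as h^4, so the weight is 2^4 = 16.
Difference of the inputs: 0.9989250358 − 1.0001759166 = -0.0012508808
Correction (A(h/2) − A(h))/(16 − 1) = (-0.0012508808)/15 = -0.0000833921
R = A(h/2) + (A(h/2) − A(h))/15 = 0.9989250358 − 0.0000833921 = 0.9988416437
Gap between inputs: 1.251e-03; correction applied: −0.0000833921.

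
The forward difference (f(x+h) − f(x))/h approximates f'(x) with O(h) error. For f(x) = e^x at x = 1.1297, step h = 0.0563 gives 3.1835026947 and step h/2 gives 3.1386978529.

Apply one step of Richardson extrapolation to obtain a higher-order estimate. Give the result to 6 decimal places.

Leading term ∝ h^1; use weight 2 = 2^1.
Top: 2(3.1386978529) − (3.1835026947) = 3.0938930111
Divide by 2^1 − 1 = 1.
(2×3.1386978529 − 3.1835026947)/(2 − 1) = 3.0938930111

3.093893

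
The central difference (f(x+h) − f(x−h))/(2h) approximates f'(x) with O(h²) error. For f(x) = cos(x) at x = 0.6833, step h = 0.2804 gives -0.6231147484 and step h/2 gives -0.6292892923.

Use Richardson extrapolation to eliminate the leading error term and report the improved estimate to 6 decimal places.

Method order is 2; weight 2^2 = 4.
Weighted: (-2.5171571692) − (-0.6231147484) = -1.8940424208
R = (-1.8940424208)/3 = -0.6313474736

-0.631347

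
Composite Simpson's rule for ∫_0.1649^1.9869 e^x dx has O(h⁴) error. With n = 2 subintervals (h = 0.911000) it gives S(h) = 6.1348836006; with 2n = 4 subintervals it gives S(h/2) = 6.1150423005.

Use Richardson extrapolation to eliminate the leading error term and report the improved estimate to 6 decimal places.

6.113720

With r = 4 the leading error scales as h^4, so the weight is 2^4 = 16.
2^4·A(h/2) = 97.8406768080; minus A(h) gives 91.7057932074.
R = 91.7057932074/15 = 6.1137195472
Correction |R − A(h/2)| = 1.323e-03; gap |A(h/2) − A(h)| = 1.984e-02.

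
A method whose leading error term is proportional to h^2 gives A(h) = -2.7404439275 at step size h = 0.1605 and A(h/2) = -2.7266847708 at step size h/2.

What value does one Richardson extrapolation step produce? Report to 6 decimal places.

-2.722098

Leading term ∝ h^2; use weight 4 = 2^2.
4*(-2.7266847708) = -10.9067390832; (-10.9067390832) − (-2.7404439275) = -8.1662951557
R = (-8.1662951557)/3 = -2.7220983852
Correction |R − A(h/2)| = 4.586e-03; gap |A(h/2) − A(h)| = 1.376e-02.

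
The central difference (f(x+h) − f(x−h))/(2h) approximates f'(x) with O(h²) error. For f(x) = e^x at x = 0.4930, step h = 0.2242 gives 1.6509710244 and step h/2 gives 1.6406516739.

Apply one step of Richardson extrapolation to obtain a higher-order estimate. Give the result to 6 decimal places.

The method has order 2: 2^2 = 4.
2^2·A(h/2) = 6.5626066956; minus A(h) gives 4.9116356712.
(4·1.6406516739 − 1.6509710244)/(4 − 1) = 1.6372118904
Correction |R − A(h/2)| = 3.440e-03; gap |A(h/2) − A(h)| = 1.032e-02.

1.637212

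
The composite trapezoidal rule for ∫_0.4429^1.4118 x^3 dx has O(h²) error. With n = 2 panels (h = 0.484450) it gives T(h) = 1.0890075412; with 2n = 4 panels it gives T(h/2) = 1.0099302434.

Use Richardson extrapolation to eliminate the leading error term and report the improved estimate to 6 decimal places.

0.983571

Error is O(h^2); halving h shrinks it by 2^2 = 4.
Top: 4(1.0099302434) − (1.0890075412) = 2.9507134324
Extrapolated: 2.9507134324 / 3 = 0.9835711441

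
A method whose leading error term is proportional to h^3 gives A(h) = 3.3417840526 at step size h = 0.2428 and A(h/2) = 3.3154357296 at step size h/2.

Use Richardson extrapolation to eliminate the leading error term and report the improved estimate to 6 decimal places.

3.311672

r = 3, so 2^r = 8.
8 × 3.3154357296 − 3.3417840526 = 23.1817017842
Denominator 8 − 1 = 7.
So the Richardson estimate is 3.3116716835.
Gap between inputs: 2.635e-02; correction applied: −0.0037640461.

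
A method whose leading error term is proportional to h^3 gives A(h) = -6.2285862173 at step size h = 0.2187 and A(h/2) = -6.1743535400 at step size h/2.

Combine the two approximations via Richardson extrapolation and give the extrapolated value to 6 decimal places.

With r = 3 the leading error scales as h^3, so the weight is 2^3 = 8.
Numerator 8*A(h/2) − A(h) = 8*(-6.1743535400) − (-6.2285862173) = -43.1662421027
(8*(-6.1743535400) − (-6.2285862173))/(8 − 1) = -6.1666060147
Correction |R − A(h/2)| = 7.748e-03; gap |A(h/2) − A(h)| = 5.423e-02.

-6.166606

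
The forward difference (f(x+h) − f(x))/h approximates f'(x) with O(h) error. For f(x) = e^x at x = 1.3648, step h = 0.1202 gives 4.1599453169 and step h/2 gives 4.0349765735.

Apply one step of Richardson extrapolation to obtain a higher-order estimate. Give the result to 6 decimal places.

3.910008

r = 1, so 2^r = 2.
A(h/2) − A(h) = 4.0349765735 − 4.1599453169 = -0.1249687434
Divide by 2^1 − 1 = 1: (-0.1249687434)/1 = -0.1249687434
R = 4.0349765735 − 0.1249687434 = 3.9100078301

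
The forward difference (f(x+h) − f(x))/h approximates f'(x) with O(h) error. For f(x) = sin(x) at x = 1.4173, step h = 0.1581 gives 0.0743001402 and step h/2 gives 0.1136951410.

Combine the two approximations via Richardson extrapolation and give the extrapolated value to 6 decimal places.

0.153090

r = 1: numerator weight 2, denominator 1.
2 × 0.1136951410 − 0.0743001402 = 0.1530901418
0.1530901418 ÷ 1 = 0.1530901418
Shift from A(h/2): +0.0393950008.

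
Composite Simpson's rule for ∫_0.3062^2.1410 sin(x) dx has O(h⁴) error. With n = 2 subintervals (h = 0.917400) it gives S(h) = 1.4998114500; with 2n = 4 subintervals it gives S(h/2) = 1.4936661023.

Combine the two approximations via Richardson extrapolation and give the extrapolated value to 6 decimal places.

1.493256

With r = 4 the leading error scales as h^4, so the weight is 2^4 = 16.
2^4·A(h/2) = 23.8986576368; minus A(h) gives 22.3988461868.
Denominator 16 − 1 = 15.
R = 22.3988461868/15 = 1.4932564125
Shift from A(h/2): −0.0004096898.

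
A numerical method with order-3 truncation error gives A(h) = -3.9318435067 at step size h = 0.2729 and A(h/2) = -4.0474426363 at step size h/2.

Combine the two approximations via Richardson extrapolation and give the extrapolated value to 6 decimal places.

-4.063957

With r = 3 the leading error scales as h^3, so the weight is 2^3 = 8.
A(h/2) − A(h) = -4.0474426363 − (-3.9318435067) = -0.1155991296
Correction (A(h/2) − A(h))/(8 − 1) = (-0.1155991296)/7 = -0.0165141614
R = -4.0474426363 − 0.0165141614 = -4.0639567977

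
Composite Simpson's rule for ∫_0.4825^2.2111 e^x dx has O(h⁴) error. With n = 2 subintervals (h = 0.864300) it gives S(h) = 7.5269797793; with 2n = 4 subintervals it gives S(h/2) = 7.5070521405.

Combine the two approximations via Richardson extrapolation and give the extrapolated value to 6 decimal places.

7.505724

With r = 4 the leading error scales as h^4, so the weight is 2^4 = 16.
Numerator 16*A(h/2) − A(h) = 16*7.5070521405 − 7.5269797793 = 112.5858544687
Divide by 2^4 − 1 = 15.
Extrapolated: 112.5858544687 / 15 = 7.5057236312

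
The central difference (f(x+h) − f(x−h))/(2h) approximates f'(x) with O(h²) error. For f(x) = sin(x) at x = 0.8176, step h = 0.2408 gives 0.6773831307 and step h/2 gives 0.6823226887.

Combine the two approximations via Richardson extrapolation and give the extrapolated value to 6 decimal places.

Error is O(h^2); halving h shrinks it by 2^2 = 4.
Top: 4(0.6823226887) − (0.6773831307) = 2.0519076241
2.0519076241 ÷ 3 = 0.6839692080

0.683969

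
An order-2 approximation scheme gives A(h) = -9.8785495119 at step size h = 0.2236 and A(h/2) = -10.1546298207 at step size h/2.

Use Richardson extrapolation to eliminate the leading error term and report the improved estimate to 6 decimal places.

-10.246657

Method order is 2; weight 2^2 = 4.
4·(-10.1546298207) − (-9.8785495119) = -30.7399697709
(4·(-10.1546298207) − (-9.8785495119))/(4 − 1) = -10.2466565903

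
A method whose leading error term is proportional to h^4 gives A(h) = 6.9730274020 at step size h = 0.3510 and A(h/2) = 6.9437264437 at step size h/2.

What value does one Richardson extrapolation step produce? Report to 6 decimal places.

r = 4, so 2^r = 16.
Difference of the inputs: 6.9437264437 − 6.9730274020 = -0.0293009583
Correction (A(h/2) − A(h))/(16 − 1) = (-0.0293009583)/15 = -0.0019533972
R = A(h/2) + (A(h/2) − A(h))/15 = 6.9437264437 − 0.0019533972 = 6.9417730465

6.941773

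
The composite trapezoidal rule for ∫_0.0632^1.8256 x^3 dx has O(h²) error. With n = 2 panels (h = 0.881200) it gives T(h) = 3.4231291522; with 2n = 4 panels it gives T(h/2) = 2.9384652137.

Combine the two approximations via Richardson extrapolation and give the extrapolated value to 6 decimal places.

2.776911

Method order is 2; weight 2^2 = 4.
4 × 2.9384652137 = 11.7538608548; subtract 3.4231291522 → 8.3307317026
8.3307317026 ÷ 3 = 2.7769105675
Gap between inputs: 4.847e-01; correction applied: −0.1615546462.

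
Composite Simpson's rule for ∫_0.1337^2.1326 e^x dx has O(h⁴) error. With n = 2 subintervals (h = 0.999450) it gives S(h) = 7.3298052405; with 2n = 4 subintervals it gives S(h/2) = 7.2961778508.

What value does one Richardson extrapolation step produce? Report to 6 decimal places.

7.293936

Method order is 4; weight 2^4 = 16.
Top: 16(7.2961778508) − (7.3298052405) = 109.4090403723
Denominator 16 − 1 = 15.
Result: 7.2939360248
Shift from A(h/2): −0.0022418260.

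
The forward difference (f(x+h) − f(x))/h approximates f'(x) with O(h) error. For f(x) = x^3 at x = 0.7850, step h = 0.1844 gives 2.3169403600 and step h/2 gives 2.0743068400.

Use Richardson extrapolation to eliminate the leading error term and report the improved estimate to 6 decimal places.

With r = 1 the leading error scales as h^1, so the weight is 2^1 = 2.
2*2.0743068400 = 4.1486136800; subtract 2.3169403600 → 1.8316733200
Divide by 2^1 − 1 = 1.
(2*2.0743068400 − 2.3169403600)/(2 − 1) = 1.8316733200

1.831673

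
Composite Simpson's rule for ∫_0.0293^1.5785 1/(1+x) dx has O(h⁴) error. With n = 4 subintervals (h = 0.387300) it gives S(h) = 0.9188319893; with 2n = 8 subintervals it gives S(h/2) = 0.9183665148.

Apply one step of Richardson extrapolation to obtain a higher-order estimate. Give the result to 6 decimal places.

Leading term ∝ h^4; use weight 16 = 2^4.
16×0.9183665148 − 0.9188319893 = 13.7750322475
R = 13.7750322475/15 = 0.9183354832

0.918335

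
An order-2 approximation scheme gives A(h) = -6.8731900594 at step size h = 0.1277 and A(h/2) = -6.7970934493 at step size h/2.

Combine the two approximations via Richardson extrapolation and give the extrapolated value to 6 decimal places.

r = 2: numerator weight 4, denominator 3.
2^2·A(h/2) = -27.1883737972; minus A(h) gives -20.3151837378.
Extrapolated: (-20.3151837378) / 3 = -6.7717279126
Gap between inputs: 7.610e-02; correction applied: +0.0253655367.

-6.771728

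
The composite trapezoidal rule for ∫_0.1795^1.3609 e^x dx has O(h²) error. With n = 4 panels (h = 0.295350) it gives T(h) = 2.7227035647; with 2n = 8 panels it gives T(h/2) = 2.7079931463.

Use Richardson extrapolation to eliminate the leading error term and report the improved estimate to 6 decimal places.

With r = 2 the leading error scales as h^2, so the weight is 2^2 = 4.
4*2.7079931463 = 10.8319725852; 10.8319725852 − 2.7227035647 = 8.1092690205
(4*2.7079931463 − 2.7227035647)/(4 − 1) = 2.7030896735

2.703090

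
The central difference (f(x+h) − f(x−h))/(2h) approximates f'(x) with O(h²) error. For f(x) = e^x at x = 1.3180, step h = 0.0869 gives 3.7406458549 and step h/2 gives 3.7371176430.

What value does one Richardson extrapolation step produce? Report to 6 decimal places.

Order 2 gives 2^r = 4 and 2^r − 1 = 3.
2^2 × A(h/2) = 14.9484705720; minus A(h) gives 11.2078247171.
(4 × 3.7371176430 − 3.7406458549)/(4 − 1) = 3.7359415724

3.735942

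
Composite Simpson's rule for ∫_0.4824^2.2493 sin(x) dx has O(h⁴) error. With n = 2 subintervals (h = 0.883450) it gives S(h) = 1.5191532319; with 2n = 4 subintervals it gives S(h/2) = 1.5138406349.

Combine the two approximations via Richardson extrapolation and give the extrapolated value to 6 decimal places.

Order 4 gives 2^r = 16 and 2^r − 1 = 15.
Top: 16(1.5138406349) − (1.5191532319) = 22.7022969265
Divide by 2^4 − 1 = 15.
Result: 1.5134864618

1.513486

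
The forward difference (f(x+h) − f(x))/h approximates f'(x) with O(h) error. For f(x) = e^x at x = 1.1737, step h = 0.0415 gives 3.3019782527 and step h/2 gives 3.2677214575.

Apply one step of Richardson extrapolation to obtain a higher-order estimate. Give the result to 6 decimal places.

Error is O(h^1); halving h shrinks it by 2^1 = 2.
2^1·A(h/2) = 6.5354429150; minus A(h) gives 3.2334646623.
Divide by 2^1 − 1 = 1.
R = 3.2334646623/1 = 3.2334646623
Correction |R − A(h/2)| = 3.426e-02; gap |A(h/2) − A(h)| = 3.426e-02.

3.233465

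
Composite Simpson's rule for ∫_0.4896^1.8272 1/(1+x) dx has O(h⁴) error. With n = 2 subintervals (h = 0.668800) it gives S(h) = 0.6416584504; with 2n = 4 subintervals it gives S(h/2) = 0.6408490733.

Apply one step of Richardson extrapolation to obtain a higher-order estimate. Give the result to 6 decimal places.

Method order is 4; weight 2^4 = 16.
Top: 16(0.6408490733) − (0.6416584504) = 9.6119267224
Denominator 16 − 1 = 15.
(16 × 0.6408490733 − 0.6416584504)/(16 − 1) = 0.6407951148
Shift from A(h/2): −0.0000539585.

0.640795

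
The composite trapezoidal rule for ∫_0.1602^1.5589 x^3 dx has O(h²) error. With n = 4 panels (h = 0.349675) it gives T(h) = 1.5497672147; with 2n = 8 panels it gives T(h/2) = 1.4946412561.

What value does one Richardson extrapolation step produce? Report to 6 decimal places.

Leading term ∝ h^2; use weight 4 = 2^2.
4×1.4946412561 = 5.9785650244; 5.9785650244 − 1.5497672147 = 4.4287978097
Divide by 2^2 − 1 = 3.
R = 4.4287978097/3 = 1.4762659366

1.476266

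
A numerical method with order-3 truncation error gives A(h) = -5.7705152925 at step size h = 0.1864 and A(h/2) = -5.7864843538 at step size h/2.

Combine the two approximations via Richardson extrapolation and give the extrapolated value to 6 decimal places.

Leading term ∝ h^3; use weight 8 = 2^3.
8 × (-5.7864843538) = -46.2918748304; (-46.2918748304) − (-5.7705152925) = -40.5213595379
Denominator 8 − 1 = 7.
Result: -5.7887656483

-5.788766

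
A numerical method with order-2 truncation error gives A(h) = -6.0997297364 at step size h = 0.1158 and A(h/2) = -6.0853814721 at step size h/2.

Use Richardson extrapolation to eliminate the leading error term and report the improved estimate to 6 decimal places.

Method order is 2; weight 2^2 = 4.
Top: 4(-6.0853814721) − (-6.0997297364) = -18.2417961520
Divide by 2^2 − 1 = 3.
Extrapolated: (-18.2417961520) / 3 = -6.0805987173
Shift from A(h/2): +0.0047827548.

-6.080599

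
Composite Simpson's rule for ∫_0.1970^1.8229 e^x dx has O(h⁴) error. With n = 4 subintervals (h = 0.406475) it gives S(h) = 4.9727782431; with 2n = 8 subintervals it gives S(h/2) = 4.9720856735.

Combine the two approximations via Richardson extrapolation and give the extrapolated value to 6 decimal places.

The method has order 4: 2^4 = 16.
Difference of the inputs: 4.9720856735 − 4.9727782431 = -0.0006925696
Correction (A(h/2) − A(h))/(16 − 1) = (-0.0006925696)/15 = -0.0000461713
R = 4.9720856735 − 0.0000461713 = 4.9720395022

4.972040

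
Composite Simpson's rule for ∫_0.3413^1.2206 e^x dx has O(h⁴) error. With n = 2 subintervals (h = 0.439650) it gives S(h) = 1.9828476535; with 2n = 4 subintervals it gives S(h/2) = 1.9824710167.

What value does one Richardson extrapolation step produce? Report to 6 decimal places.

1.982446

Error is O(h^4); halving h shrinks it by 2^4 = 16.
Top: 16(1.9824710167) − (1.9828476535) = 29.7366886137
29.7366886137 ÷ 15 = 1.9824459076
Correction |R − A(h/2)| = 2.511e-05; gap |A(h/2) − A(h)| = 3.766e-04.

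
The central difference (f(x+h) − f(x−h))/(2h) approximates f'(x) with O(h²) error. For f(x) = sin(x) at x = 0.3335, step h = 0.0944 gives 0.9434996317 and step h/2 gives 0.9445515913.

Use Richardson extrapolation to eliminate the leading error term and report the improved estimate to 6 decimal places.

0.944902

With r = 2 the leading error scales as h^2, so the weight is 2^2 = 4.
4×0.9445515913 = 3.7782063652; 3.7782063652 − 0.9434996317 = 2.8347067335
Divide by 2^2 − 1 = 3.
Result: 0.9449022445
Correction |R − A(h/2)| = 3.507e-04; gap |A(h/2) − A(h)| = 1.052e-03.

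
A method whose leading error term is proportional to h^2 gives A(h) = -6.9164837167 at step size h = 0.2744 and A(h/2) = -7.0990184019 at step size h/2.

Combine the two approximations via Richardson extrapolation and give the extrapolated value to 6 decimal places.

Method order is 2; weight 2^2 = 4.
4·(-7.0990184019) = -28.3960736076; subtract (-6.9164837167) → -21.4795898909
(4·(-7.0990184019) − (-6.9164837167))/(4 − 1) = -7.1598632970
Shift from A(h/2): −0.0608448951.

-7.159863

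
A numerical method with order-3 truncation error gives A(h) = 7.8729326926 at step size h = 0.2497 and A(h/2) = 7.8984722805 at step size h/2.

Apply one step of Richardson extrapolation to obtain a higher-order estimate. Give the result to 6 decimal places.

Method order is 3; weight 2^3 = 8.
Numerator 8*A(h/2) − A(h) = 8*7.8984722805 − 7.8729326926 = 55.3148455514
Denominator 8 − 1 = 7.
So the Richardson estimate is 7.9021207931.

7.902121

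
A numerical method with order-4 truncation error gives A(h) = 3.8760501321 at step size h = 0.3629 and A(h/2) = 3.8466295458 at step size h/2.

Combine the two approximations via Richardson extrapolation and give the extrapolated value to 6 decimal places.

The method has order 4: 2^4 = 16.
2^4·A(h/2) = 61.5460727328; minus A(h) gives 57.6700226007.
Divide by 2^4 − 1 = 15.
R = 57.6700226007/15 = 3.8446681734
Shift from A(h/2): −0.0019613724.

3.844668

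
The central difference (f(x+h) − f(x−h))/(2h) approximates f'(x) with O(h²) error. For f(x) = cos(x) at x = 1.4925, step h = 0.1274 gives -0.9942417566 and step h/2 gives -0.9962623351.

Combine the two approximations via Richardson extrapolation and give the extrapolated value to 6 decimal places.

-0.996936

The method has order 2: 2^2 = 4.
Top: 4(-0.9962623351) − (-0.9942417566) = -2.9908075838
Divide by 2^2 − 1 = 3.
(4*(-0.9962623351) − (-0.9942417566))/(4 − 1) = -0.9969358613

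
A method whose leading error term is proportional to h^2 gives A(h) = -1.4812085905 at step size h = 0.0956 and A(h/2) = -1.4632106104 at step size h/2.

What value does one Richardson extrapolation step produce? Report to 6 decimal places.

-1.457211

r = 2, so 2^r = 4.
Difference of the inputs: -1.4632106104 − (-1.4812085905) = 0.0179979801
Divide by 2^2 − 1 = 3: 0.0179979801/3 = 0.0059993267
R = A(h/2) + (A(h/2) − A(h))/3 = -1.4632106104 + 0.0059993267 = -1.4572112837
Gap between inputs: 1.800e-02; correction applied: +0.0059993267.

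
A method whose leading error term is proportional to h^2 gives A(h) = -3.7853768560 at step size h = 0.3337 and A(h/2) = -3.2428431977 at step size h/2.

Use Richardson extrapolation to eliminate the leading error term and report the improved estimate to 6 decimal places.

r = 2, so 2^r = 4.
4*(-3.2428431977) = -12.9713727908; (-12.9713727908) − (-3.7853768560) = -9.1859959348
Extrapolated: (-9.1859959348) / 3 = -3.0619986449

-3.061999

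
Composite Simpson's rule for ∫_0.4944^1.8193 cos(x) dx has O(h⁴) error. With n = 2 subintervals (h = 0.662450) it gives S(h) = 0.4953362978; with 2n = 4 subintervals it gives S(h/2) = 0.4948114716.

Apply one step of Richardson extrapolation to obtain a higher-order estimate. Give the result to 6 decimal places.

Order 4 gives 2^r = 16 and 2^r − 1 = 15.
2^4×A(h/2) = 7.9169835456; minus A(h) gives 7.4216472478.
R = 7.4216472478/15 = 0.4947764832
Gap between inputs: 5.248e-04; correction applied: −0.0000349884.

0.494776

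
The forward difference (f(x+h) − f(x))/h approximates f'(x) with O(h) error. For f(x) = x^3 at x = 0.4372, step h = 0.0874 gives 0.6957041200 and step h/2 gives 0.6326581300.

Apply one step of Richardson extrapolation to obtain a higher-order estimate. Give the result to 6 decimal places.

Order 1 gives 2^r = 2 and 2^r − 1 = 1.
Difference of the inputs: 0.6326581300 − 0.6957041200 = -0.0630459900
Divide by 2^1 − 1 = 1: (-0.0630459900)/1 = -0.0630459900
R = A(h/2) + (A(h/2) − A(h))/1 = 0.6326581300 − 0.0630459900 = 0.5696121400

0.569612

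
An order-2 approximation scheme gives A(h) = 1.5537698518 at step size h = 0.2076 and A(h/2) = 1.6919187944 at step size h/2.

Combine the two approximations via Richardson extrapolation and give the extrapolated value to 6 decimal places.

With r = 2 the leading error scales as h^2, so the weight is 2^2 = 4.
4 × 1.6919187944 = 6.7676751776; subtract 1.5537698518 → 5.2139053258
(4 × 1.6919187944 − 1.5537698518)/(4 − 1) = 1.7379684419

1.737968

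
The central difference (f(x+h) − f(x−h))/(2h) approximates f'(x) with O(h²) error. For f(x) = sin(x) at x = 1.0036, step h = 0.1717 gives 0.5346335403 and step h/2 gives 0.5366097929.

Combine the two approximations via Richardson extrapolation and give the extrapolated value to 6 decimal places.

Method order is 2; weight 2^2 = 4.
4×0.5366097929 = 2.1464391716; 2.1464391716 − 0.5346335403 = 1.6118056313
Divide by 2^2 − 1 = 3.
Result: 0.5372685438

0.537269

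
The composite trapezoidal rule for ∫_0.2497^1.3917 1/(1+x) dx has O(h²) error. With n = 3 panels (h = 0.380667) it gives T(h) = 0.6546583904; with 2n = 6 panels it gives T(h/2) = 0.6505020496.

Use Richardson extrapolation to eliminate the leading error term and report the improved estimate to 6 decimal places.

With r = 2 the leading error scales as h^2, so the weight is 2^2 = 4.
4×0.6505020496 = 2.6020081984; 2.6020081984 − 0.6546583904 = 1.9473498080
Divide by 2^2 − 1 = 3.
Result: 0.6491166027

0.649117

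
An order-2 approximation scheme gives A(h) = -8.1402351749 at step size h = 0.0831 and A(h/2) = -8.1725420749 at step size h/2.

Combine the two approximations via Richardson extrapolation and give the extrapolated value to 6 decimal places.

Order 2 gives 2^r = 4 and 2^r − 1 = 3.
4 × (-8.1725420749) = -32.6901682996; subtract (-8.1402351749) → -24.5499331247
R = (-24.5499331247)/3 = -8.1833110416

-8.183311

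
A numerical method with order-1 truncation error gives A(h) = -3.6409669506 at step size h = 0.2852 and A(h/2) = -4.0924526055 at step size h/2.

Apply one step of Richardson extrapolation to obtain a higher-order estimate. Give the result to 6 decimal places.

-4.543938

Error is O(h^1); halving h shrinks it by 2^1 = 2.
2×(-4.0924526055) = -8.1849052110; (-8.1849052110) − (-3.6409669506) = -4.5439382604
Divide by 2^1 − 1 = 1.
So the Richardson estimate is -4.5439382604.
Correction |R − A(h/2)| = 4.515e-01; gap |A(h/2) − A(h)| = 4.515e-01.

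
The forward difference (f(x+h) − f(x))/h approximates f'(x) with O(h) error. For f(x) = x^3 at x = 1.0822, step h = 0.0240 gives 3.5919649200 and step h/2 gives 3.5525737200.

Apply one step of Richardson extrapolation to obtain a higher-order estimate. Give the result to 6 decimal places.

3.513183

Error is O(h^1); halving h shrinks it by 2^1 = 2.
Top: 2(3.5525737200) − (3.5919649200) = 3.5131825200
Denominator 2 − 1 = 1.
3.5131825200 ÷ 1 = 3.5131825200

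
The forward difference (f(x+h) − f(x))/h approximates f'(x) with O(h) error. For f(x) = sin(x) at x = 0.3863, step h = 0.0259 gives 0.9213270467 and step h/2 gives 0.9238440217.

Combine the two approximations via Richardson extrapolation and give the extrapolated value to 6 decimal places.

0.926361

r = 1: numerator weight 2, denominator 1.
Difference of the inputs: 0.9238440217 − 0.9213270467 = 0.0025169750
Divide by 2^1 − 1 = 1: 0.0025169750/1 = 0.0025169750
R = A(h/2) + (A(h/2) − A(h))/1 = 0.9238440217 + 0.0025169750 = 0.9263609967
Correction |R − A(h/2)| = 2.517e-03; gap |A(h/2) − A(h)| = 2.517e-03.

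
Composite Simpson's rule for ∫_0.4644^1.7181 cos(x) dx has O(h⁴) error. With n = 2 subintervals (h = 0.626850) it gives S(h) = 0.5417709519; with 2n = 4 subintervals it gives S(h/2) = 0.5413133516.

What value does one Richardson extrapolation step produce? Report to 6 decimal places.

Error is O(h^4); halving h shrinks it by 2^4 = 16.
Weighted: 8.6610136256 − 0.5417709519 = 8.1192426737
Denominator 16 − 1 = 15.
Result: 0.5412828449
Shift from A(h/2): −0.0000305067.

0.541283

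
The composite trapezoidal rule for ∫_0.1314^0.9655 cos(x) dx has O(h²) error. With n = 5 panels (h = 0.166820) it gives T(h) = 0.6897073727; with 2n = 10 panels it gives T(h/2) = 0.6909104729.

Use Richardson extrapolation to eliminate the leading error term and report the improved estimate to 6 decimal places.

0.691312

r = 2, so 2^r = 4.
4×0.6909104729 = 2.7636418916; 2.7636418916 − 0.6897073727 = 2.0739345189
Divide by 2^2 − 1 = 3.
Result: 0.6913115063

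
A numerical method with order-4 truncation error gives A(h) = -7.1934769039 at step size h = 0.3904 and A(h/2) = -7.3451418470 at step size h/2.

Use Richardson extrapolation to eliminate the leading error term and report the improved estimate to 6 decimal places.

Leading term ∝ h^4; use weight 16 = 2^4.
Difference of the inputs: -7.3451418470 − (-7.1934769039) = -0.1516649431
Correction (A(h/2) − A(h))/(16 − 1) = (-0.1516649431)/15 = -0.0101109962
R = -7.3451418470 − 0.0101109962 = -7.3552528432
Correction |R − A(h/2)| = 1.011e-02; gap |A(h/2) − A(h)| = 1.517e-01.

-7.355253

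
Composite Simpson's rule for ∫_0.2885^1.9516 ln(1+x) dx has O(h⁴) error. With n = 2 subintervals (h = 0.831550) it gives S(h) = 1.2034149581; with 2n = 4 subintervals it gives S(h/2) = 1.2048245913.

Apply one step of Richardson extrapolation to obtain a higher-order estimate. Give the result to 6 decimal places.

1.204919

Method order is 4; weight 2^4 = 16.
2^4 × A(h/2) = 19.2771934608; minus A(h) gives 18.0737785027.
Divide by 2^4 − 1 = 15.
18.0737785027 ÷ 15 = 1.2049185668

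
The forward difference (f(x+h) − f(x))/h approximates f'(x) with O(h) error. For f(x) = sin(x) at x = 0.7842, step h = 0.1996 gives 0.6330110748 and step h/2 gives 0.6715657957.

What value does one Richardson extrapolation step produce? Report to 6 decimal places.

Error is O(h^1); halving h shrinks it by 2^1 = 2.
Weighted: 1.3431315914 − 0.6330110748 = 0.7101205166
(2*0.6715657957 − 0.6330110748)/(2 − 1) = 0.7101205166

0.710121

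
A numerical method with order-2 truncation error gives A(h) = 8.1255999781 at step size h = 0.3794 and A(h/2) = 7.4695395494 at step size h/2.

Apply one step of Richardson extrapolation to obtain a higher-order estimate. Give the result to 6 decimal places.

r = 2: numerator weight 4, denominator 3.
Numerator 4×A(h/2) − A(h) = 4×7.4695395494 − 8.1255999781 = 21.7525582195
Divide by 2^2 − 1 = 3.
Result: 7.2508527398
Gap between inputs: 6.561e-01; correction applied: −0.2186868096.

7.250853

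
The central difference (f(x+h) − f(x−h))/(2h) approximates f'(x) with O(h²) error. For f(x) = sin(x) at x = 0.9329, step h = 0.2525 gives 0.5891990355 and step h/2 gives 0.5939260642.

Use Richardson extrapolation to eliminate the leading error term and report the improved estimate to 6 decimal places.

r = 2: numerator weight 4, denominator 3.
Numerator 4*A(h/2) − A(h) = 4*0.5939260642 − 0.5891990355 = 1.7865052213
Divide by 2^2 − 1 = 3.
Extrapolated: 1.7865052213 / 3 = 0.5955017404
Gap between inputs: 4.727e-03; correction applied: +0.0015756762.

0.595502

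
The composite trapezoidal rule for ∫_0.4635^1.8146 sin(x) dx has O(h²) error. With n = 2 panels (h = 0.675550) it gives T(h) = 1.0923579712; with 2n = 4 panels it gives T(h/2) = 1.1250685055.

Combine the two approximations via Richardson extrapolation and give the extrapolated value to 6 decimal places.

1.135972

With r = 2 the leading error scales as h^2, so the weight is 2^2 = 4.
2^2 × A(h/2) = 4.5002740220; minus A(h) gives 3.4079160508.
Divide by 2^2 − 1 = 3.
Extrapolated: 3.4079160508 / 3 = 1.1359720169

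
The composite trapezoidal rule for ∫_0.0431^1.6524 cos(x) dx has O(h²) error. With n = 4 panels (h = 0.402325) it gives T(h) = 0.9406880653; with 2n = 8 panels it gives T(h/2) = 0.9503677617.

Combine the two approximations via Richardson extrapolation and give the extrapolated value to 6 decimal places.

0.953594

The method has order 2: 2^2 = 4.
Numerator 4·A(h/2) − A(h) = 4·0.9503677617 − 0.9406880653 = 2.8607829815
Denominator 4 − 1 = 3.
Extrapolated: 2.8607829815 / 3 = 0.9535943272
Gap between inputs: 9.680e-03; correction applied: +0.0032265655.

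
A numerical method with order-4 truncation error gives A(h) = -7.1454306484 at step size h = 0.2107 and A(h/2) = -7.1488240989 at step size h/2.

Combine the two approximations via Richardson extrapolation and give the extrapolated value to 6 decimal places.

With r = 4 the leading error scales as h^4, so the weight is 2^4 = 16.
16×(-7.1488240989) − (-7.1454306484) = -107.2357549340
Divide by 2^4 − 1 = 15.
Result: -7.1490503289

-7.149050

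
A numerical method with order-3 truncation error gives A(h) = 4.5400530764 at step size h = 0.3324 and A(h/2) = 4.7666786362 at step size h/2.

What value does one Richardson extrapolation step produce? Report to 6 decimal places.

Leading term ∝ h^3; use weight 8 = 2^3.
8*4.7666786362 − 4.5400530764 = 33.5933760132
Divide by 2^3 − 1 = 7.
Extrapolated: 33.5933760132 / 7 = 4.7990537162
Gap between inputs: 2.266e-01; correction applied: +0.0323750800.

4.799054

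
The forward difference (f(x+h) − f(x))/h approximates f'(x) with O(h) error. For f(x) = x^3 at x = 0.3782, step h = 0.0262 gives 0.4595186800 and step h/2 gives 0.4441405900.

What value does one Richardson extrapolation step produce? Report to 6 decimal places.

r = 1, so 2^r = 2.
2×0.4441405900 = 0.8882811800; subtract 0.4595186800 → 0.4287625000
Denominator 2 − 1 = 1.
So the Richardson estimate is 0.4287625000.

0.428762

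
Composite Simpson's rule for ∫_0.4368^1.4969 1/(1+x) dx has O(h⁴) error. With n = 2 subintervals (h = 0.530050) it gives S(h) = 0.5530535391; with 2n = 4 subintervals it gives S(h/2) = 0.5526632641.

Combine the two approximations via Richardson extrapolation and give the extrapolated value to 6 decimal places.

0.552637

Method order is 4; weight 2^4 = 16.
2^4 × A(h/2) = 8.8426122256; minus A(h) gives 8.2895586865.
8.2895586865 ÷ 15 = 0.5526372458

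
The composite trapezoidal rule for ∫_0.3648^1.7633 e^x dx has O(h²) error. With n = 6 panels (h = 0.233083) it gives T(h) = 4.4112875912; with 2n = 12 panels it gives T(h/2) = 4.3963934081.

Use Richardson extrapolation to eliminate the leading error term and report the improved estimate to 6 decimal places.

Method order is 2; weight 2^2 = 4.
Top: 4(4.3963934081) − (4.4112875912) = 13.1742860412
Divide by 2^2 − 1 = 3.
So the Richardson estimate is 4.3914286804.
Gap between inputs: 1.489e-02; correction applied: −0.0049647277.

4.391429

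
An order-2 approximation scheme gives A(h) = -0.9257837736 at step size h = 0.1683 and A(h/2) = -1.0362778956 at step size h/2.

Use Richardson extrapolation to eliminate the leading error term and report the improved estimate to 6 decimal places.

-1.073109

Leading term ∝ h^2; use weight 4 = 2^2.
Top: 4(-1.0362778956) − (-0.9257837736) = -3.2193278088
Denominator 4 − 1 = 3.
Extrapolated: (-3.2193278088) / 3 = -1.0731092696
Correction |R − A(h/2)| = 3.683e-02; gap |A(h/2) − A(h)| = 1.105e-01.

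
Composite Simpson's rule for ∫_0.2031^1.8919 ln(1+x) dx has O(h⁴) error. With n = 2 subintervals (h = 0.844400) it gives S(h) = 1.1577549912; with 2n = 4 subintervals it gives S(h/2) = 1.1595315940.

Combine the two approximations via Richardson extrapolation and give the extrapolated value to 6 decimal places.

1.159650

With r = 4 the leading error scales as h^4, so the weight is 2^4 = 16.
Top: 16(1.1595315940) − (1.1577549912) = 17.3947505128
(16 × 1.1595315940 − 1.1577549912)/(16 − 1) = 1.1596500342
Correction |R − A(h/2)| = 1.184e-04; gap |A(h/2) − A(h)| = 1.777e-03.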